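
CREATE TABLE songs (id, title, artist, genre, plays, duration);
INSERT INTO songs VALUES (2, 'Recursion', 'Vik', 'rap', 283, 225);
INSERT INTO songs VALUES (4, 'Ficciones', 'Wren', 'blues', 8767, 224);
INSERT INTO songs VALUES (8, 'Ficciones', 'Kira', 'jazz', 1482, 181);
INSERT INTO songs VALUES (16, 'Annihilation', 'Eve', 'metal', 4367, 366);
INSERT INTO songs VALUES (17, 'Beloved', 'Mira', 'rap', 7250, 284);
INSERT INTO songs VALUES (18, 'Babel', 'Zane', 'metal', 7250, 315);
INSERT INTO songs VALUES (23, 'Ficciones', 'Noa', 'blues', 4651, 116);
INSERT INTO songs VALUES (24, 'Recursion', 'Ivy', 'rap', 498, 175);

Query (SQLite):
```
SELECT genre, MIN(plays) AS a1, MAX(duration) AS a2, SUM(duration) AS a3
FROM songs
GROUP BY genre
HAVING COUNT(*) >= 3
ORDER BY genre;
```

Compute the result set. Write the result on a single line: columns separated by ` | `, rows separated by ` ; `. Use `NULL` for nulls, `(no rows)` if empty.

rap | 283 | 284 | 684

Group songs by genre.
Per group compute: MIN(plays), MAX(duration), SUM(duration).
HAVING: drop groups with fewer than 3 rows.
  blues: ids {4, 23} → MIN(plays)=4651, MAX(duration)=224, SUM(duration)=340
  jazz: ids {8} → MIN(plays)=1482, MAX(duration)=181, SUM(duration)=181
  metal: ids {16, 18} → MIN(plays)=4367, MAX(duration)=366, SUM(duration)=681
  rap: ids {2, 17, 24} → MIN(plays)=283, MAX(duration)=284, SUM(duration)=684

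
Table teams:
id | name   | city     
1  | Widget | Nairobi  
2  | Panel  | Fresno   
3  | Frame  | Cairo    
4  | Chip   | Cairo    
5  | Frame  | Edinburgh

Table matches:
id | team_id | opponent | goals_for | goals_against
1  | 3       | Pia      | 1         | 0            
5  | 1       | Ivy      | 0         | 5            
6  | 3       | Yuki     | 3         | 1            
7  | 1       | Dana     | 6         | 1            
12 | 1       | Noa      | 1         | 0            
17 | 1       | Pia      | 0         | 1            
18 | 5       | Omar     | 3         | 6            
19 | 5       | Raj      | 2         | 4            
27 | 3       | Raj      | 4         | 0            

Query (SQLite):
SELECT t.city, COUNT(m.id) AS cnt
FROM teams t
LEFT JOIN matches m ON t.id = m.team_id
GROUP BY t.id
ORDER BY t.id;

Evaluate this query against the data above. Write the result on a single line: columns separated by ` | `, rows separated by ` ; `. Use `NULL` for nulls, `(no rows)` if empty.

Nairobi | 4 ; Fresno | 0 ; Cairo | 3 ; Cairo | 0 ; Edinburgh | 2

LEFT JOIN keeps every teams row; unmatched ones get NULL for matches columns.
Group by teams.id and compute COUNT(m.id). COUNT(col) of an all-NULL group is 0.
  1: ids {5, 7, 12, 17} → COUNT(m.id)=4
  2: ids {—} → COUNT(m.id)=0
  3: ids {1, 6, 27} → COUNT(m.id)=3
  4: ids {—} → COUNT(m.id)=0
  5: ids {18, 19} → COUNT(m.id)=2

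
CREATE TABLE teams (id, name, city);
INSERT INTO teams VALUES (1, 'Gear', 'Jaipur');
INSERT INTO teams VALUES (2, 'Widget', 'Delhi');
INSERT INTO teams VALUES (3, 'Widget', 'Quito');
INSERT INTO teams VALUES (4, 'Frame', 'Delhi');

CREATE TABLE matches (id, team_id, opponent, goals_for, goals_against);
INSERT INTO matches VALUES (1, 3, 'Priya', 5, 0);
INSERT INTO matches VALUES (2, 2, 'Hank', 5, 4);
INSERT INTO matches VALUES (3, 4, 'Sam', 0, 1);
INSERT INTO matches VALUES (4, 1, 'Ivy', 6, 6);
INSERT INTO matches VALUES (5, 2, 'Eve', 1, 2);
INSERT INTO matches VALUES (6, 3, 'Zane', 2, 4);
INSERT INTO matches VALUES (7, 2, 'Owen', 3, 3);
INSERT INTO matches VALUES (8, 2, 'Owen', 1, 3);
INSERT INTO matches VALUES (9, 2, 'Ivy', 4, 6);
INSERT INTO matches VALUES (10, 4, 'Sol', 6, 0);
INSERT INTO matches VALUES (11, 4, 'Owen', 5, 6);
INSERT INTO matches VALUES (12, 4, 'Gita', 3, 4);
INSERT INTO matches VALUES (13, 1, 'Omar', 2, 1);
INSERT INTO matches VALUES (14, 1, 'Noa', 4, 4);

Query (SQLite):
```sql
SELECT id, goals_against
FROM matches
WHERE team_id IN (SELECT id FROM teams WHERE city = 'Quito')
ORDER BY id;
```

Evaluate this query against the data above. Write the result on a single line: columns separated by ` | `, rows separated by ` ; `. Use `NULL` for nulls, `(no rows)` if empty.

1 | 0 ; 6 | 4

Inner query: teams.id where city = 'Quito'.
Outer: keep matches rows whose team_id is in that set.
Inner query → {3}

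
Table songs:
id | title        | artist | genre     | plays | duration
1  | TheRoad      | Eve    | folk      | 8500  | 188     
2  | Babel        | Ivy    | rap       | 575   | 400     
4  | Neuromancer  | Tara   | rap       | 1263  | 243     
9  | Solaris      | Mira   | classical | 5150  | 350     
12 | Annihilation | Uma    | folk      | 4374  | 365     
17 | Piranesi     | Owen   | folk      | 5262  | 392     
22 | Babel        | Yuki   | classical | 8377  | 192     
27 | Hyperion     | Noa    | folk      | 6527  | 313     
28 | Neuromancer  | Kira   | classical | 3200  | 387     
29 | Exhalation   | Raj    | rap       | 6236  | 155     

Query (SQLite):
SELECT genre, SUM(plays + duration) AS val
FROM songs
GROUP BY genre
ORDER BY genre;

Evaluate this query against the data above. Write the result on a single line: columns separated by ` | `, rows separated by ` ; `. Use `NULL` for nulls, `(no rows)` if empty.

classical | 17656 ; folk | 25921 ; rap | 8872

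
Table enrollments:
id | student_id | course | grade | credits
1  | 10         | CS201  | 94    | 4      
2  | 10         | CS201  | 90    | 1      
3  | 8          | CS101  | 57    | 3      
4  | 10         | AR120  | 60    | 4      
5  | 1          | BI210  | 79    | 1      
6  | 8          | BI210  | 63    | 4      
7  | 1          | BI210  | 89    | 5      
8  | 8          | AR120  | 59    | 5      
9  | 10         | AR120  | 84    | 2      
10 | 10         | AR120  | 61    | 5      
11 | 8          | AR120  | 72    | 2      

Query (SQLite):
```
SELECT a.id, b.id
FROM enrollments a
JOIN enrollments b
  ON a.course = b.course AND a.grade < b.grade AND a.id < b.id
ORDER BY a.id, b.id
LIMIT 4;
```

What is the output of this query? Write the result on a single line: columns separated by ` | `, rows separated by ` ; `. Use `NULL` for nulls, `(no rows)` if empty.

4 | 9 ; 4 | 10 ; 4 | 11 ; 5 | 7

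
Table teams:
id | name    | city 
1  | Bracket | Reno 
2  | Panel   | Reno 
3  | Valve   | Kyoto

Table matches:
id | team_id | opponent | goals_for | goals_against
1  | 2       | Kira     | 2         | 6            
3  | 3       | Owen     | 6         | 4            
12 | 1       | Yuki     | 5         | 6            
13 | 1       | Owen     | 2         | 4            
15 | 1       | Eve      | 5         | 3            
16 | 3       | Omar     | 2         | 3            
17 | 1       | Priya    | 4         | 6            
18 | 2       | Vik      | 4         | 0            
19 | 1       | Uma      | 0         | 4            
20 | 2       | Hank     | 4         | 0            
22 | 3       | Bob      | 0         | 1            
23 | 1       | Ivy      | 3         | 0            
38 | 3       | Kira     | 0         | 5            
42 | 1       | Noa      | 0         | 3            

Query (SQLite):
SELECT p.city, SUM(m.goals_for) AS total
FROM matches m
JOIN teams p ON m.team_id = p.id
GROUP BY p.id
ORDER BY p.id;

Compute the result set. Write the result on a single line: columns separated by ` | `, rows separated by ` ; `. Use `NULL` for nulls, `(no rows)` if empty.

Join each matches row to its teams via team_id.
Group joined rows by teams.id; compute SUM(m.goals_for) per group.
  1: ids {12, 13, 15, 17, 19, 23, 42} → SUM(m.goals_for)=19
  2: ids {1, 18, 20} → SUM(m.goals_for)=10
  3: ids {3, 16, 22, 38} → SUM(m.goals_for)=8

Reno | 19 ; Reno | 10 ; Kyoto | 8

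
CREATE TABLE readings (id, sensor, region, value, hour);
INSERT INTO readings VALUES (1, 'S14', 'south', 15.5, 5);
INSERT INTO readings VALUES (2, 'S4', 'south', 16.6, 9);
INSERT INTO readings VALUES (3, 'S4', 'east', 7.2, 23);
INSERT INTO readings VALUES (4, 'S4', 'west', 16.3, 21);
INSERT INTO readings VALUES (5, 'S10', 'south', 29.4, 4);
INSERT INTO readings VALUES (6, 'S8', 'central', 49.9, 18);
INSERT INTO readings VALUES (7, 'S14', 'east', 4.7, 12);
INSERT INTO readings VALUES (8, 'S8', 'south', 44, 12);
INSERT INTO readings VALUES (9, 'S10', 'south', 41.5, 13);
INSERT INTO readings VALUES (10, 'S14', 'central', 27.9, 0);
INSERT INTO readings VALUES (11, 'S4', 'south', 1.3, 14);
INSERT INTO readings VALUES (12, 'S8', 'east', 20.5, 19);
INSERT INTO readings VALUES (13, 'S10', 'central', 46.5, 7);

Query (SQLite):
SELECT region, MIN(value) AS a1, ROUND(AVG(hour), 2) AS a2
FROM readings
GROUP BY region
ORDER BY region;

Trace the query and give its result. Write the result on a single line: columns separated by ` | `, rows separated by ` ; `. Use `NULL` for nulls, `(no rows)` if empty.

Group readings by region.
Per group compute: MIN(value), ROUND(AVG(hour), 2).
  central: ids {6, 10, 13} → MIN(value)=27.9, ROUND(AVG(hour), 2)=8.33
  east: ids {3, 7, 12} → MIN(value)=4.7, ROUND(AVG(hour), 2)=18
  south: ids {1, 2, 5, 8, 9, 11} → MIN(value)=1.3, ROUND(AVG(hour), 2)=9.5
  west: ids {4} → MIN(value)=16.3, ROUND(AVG(hour), 2)=21

central | 27.9 | 8.33 ; east | 4.7 | 18 ; south | 1.3 | 9.5 ; west | 16.3 | 21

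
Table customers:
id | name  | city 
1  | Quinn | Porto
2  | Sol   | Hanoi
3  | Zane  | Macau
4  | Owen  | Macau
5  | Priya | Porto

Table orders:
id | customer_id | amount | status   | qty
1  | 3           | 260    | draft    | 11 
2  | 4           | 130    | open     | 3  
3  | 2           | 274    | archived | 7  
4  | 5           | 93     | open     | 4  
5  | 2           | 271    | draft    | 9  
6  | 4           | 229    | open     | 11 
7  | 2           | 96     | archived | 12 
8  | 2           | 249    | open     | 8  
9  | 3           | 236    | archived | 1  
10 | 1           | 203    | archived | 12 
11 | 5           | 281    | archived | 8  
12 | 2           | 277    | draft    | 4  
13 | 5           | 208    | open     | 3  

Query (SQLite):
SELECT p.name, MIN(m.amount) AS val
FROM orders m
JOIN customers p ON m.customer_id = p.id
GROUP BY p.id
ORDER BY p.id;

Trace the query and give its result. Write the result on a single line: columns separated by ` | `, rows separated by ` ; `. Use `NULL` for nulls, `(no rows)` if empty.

Quinn | 203 ; Sol | 96 ; Zane | 236 ; Owen | 130 ; Priya | 93

Join each orders row to its customers via customer_id.
Group joined rows by customers.id; compute MIN(m.amount) per group.
  1: ids {10} → MIN(m.amount)=203
  2: ids {3, 5, 7, 8, 12} → MIN(m.amount)=96
  3: ids {1, 9} → MIN(m.amount)=236
  4: ids {2, 6} → MIN(m.amount)=130
  5: ids {4, 11, 13} → MIN(m.amount)=93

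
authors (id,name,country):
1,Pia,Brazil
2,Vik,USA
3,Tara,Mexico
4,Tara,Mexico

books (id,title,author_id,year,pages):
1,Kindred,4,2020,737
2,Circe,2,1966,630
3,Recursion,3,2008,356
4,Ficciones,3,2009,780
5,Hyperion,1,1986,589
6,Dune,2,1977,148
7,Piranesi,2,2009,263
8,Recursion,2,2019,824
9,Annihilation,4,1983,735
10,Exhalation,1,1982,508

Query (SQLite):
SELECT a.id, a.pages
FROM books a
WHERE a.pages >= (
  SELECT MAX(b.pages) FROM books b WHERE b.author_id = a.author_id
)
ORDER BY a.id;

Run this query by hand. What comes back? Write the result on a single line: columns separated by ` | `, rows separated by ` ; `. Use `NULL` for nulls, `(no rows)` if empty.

For each books row a, compute MAX(pages) over rows sharing a.author_id.
Keep row a if a.pages >= that per-group MAX.
  author_id=1: MAX(pages) = 589
  author_id=2: MAX(pages) = 824
  author_id=3: MAX(pages) = 780
  author_id=4: MAX(pages) = 737

1 | 737 ; 4 | 780 ; 5 | 589 ; 8 | 824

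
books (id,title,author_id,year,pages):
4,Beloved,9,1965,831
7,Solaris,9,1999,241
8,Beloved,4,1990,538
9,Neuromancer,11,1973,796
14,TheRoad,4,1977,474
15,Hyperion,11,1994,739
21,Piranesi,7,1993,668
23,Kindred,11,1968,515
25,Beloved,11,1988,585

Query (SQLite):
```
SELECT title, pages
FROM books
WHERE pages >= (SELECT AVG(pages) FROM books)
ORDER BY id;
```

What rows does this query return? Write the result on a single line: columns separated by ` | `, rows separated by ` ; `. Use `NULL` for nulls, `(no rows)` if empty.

Beloved | 831 ; Neuromancer | 796 ; Hyperion | 739 ; Piranesi | 668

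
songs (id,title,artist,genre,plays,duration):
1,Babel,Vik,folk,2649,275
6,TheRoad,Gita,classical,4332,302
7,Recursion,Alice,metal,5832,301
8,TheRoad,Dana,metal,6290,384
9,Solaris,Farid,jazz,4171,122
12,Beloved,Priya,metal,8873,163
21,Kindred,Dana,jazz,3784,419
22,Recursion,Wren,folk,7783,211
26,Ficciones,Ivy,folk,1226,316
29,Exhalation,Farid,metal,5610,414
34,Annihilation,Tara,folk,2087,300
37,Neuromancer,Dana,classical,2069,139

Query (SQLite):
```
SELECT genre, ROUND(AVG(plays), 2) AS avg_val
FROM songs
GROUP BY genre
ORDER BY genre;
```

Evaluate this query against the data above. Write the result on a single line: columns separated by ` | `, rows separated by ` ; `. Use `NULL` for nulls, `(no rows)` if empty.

Partition songs by genre; compute ROUND(AVG(plays), 2) within each group.
  classical: ids {6, 37} → ROUND(AVG(plays), 2)=3200.5
  folk: ids {1, 22, 26, 34} → ROUND(AVG(plays), 2)=3436.25
  jazz: ids {9, 21} → ROUND(AVG(plays), 2)=3977.5
  metal: ids {7, 8, 12, 29} → ROUND(AVG(plays), 2)=6651.25

classical | 3200.5 ; folk | 3436.25 ; jazz | 3977.5 ; metal | 6651.25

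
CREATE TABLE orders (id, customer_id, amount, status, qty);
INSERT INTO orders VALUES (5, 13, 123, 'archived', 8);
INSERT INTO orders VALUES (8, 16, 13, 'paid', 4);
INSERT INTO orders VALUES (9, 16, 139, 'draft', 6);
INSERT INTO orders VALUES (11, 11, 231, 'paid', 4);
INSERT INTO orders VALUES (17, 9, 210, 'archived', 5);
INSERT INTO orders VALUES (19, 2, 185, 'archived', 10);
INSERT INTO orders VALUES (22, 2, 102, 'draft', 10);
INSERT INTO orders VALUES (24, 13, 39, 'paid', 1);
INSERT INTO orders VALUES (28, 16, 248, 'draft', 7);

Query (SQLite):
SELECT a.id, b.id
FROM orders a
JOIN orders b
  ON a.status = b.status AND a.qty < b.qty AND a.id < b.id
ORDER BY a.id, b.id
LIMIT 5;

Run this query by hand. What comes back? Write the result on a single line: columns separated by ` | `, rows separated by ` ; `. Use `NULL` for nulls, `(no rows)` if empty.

Pairs (a,b) with same status, a.qty < b.qty, a.id < b.id.
status groups: archived:{5,17,19} draft:{9,22,28} paid:{8,11,24}
Ordered by (a.id, b.id); first 5.

5 | 19 ; 9 | 22 ; 9 | 28 ; 17 | 19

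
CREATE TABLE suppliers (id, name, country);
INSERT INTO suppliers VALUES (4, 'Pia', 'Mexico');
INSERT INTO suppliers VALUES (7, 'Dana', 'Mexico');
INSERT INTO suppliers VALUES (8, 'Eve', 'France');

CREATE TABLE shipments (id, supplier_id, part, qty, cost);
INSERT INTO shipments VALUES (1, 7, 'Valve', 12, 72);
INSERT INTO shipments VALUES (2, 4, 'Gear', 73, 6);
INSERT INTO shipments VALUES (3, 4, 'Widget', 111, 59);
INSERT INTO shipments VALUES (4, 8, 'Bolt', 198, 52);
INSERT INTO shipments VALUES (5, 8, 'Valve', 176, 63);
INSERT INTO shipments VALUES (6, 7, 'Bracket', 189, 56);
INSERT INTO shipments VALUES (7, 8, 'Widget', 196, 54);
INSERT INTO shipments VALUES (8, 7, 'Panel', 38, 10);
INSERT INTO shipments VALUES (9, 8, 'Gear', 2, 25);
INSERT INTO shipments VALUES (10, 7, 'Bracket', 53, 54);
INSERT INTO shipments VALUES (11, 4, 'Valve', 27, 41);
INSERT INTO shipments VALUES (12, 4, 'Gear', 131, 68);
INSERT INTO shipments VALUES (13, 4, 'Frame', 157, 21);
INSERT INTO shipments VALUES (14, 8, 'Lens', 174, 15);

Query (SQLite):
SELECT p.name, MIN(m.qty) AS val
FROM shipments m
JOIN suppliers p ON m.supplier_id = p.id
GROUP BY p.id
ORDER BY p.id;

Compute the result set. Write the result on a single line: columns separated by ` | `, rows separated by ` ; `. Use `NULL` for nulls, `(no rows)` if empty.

Pia | 27 ; Dana | 12 ; Eve | 2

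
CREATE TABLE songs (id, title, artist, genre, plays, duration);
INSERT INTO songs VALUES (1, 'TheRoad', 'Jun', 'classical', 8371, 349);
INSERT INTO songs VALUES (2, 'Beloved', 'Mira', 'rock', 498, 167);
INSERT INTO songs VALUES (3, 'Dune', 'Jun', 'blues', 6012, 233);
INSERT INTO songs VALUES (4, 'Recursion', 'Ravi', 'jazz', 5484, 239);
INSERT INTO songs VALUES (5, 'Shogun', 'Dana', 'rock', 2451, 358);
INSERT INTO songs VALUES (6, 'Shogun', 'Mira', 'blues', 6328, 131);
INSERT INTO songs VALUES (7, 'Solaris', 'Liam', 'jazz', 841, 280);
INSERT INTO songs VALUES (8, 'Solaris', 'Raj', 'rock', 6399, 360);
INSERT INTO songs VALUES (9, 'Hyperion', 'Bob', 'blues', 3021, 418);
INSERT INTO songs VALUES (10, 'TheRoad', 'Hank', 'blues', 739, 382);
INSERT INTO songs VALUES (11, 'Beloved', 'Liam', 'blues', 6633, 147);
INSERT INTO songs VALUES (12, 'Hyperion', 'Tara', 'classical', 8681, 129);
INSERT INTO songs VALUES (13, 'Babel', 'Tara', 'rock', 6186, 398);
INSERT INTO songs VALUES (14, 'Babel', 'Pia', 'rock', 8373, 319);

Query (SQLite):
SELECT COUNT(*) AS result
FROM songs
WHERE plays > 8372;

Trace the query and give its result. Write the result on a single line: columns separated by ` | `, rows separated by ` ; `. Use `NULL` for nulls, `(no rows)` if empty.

Rows where plays > 8372 → plays values: [8681, 8373].
COUNT(*) counts rows → 2.

2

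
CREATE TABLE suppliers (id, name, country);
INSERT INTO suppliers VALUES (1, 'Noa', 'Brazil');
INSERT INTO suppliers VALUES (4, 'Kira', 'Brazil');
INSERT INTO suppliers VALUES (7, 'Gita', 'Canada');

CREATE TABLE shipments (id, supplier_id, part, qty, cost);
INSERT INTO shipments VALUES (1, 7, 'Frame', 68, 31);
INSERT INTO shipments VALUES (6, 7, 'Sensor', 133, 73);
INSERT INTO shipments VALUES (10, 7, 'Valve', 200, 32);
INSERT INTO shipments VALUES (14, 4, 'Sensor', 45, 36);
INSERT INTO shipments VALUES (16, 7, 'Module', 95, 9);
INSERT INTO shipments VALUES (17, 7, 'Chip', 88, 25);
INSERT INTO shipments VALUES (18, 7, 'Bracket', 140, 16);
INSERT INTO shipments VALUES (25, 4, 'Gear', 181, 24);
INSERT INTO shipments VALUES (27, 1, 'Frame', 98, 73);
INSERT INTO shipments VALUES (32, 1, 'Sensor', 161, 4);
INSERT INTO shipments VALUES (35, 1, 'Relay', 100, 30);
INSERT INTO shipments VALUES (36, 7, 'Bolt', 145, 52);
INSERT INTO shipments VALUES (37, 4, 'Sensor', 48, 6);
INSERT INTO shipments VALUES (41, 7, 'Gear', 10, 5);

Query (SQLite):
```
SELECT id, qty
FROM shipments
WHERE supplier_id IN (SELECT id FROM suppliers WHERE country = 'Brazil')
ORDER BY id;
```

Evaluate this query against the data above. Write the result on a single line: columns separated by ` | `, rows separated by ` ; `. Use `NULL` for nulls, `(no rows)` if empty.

Inner query: suppliers.id where country = 'Brazil'.
Outer: keep shipments rows whose supplier_id is in that set.
Inner query → {1, 4}

14 | 45 ; 25 | 181 ; 27 | 98 ; 32 | 161 ; 35 | 100 ; 37 | 48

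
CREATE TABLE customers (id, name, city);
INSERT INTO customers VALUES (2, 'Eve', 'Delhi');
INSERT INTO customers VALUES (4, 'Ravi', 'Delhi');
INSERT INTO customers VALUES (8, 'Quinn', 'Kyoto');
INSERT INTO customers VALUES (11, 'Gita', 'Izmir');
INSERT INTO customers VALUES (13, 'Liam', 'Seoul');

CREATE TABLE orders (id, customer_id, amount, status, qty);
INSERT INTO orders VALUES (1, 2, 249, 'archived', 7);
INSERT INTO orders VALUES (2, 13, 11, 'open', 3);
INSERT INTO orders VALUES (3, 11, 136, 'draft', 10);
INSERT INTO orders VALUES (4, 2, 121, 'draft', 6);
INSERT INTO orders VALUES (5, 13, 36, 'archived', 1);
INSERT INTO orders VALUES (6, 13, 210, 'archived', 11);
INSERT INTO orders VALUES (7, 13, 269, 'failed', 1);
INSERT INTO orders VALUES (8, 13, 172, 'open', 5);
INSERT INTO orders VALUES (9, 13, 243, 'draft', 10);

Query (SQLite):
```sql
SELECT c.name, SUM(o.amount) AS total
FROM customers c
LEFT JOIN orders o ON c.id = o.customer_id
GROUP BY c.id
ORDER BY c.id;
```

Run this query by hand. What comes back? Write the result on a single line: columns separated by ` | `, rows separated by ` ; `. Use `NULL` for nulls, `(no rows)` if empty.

LEFT JOIN keeps every customers row; unmatched ones get NULL for orders columns.
Group by customers.id and compute SUM(o.amount). SUM over an all-NULL group is NULL.
  2: ids {1, 4} → SUM(o.amount)=370
  4: ids {—} → SUM(o.amount)=NULL
  8: ids {—} → SUM(o.amount)=NULL
  11: ids {3} → SUM(o.amount)=136
  13: ids {2, 5, 6, 7, 8, 9} → SUM(o.amount)=941

Eve | 370 ; Ravi | NULL ; Quinn | NULL ; Gita | 136 ; Liam | 941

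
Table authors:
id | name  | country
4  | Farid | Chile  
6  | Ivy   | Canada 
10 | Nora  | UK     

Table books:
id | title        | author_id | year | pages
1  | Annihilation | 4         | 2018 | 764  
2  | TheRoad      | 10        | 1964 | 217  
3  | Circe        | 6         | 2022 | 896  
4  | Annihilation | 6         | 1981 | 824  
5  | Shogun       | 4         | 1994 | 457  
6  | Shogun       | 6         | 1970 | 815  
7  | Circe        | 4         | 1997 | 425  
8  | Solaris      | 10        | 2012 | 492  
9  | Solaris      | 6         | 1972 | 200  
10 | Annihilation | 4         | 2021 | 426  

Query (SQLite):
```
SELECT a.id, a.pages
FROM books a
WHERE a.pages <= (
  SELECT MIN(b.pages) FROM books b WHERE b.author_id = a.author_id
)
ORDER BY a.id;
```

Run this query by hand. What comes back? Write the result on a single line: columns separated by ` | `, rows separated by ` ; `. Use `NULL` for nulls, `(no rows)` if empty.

For each books row a, compute MIN(pages) over rows sharing a.author_id.
Keep row a if a.pages <= that per-group MIN.
  author_id=4: MIN(pages) = 425
  author_id=6: MIN(pages) = 200
  author_id=10: MIN(pages) = 217

2 | 217 ; 7 | 425 ; 9 | 200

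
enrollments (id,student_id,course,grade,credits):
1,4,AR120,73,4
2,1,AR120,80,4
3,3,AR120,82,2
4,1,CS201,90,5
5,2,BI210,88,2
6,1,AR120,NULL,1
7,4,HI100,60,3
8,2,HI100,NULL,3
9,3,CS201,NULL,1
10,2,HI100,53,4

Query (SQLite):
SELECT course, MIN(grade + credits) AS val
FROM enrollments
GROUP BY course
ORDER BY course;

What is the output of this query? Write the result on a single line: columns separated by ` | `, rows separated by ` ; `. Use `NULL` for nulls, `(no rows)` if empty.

AR120 | 77 ; BI210 | 90 ; CS201 | 95 ; HI100 | 57

For each row compute grade + credits.
Group by course; take MIN of the expression per group.
  AR120: ids {1, 2, 3, 6} → MIN(grade + credits)=77
  BI210: ids {5} → MIN(grade + credits)=90
  CS201: ids {4, 9} → MIN(grade + credits)=95
  HI100: ids {7, 8, 10} → MIN(grade + credits)=57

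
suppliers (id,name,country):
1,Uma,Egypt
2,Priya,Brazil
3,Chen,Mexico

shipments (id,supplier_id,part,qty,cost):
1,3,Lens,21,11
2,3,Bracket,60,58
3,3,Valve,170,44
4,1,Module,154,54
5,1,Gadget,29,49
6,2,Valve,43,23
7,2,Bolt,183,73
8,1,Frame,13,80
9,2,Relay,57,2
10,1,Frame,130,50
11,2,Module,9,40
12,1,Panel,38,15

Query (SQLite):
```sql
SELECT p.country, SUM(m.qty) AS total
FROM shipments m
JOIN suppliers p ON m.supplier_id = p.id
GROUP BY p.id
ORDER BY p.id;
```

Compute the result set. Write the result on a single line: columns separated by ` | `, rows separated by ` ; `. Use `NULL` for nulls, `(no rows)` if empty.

Egypt | 364 ; Brazil | 292 ; Mexico | 251

Join each shipments row to its suppliers via supplier_id.
Group joined rows by suppliers.id; compute SUM(m.qty) per group.
  1: ids {4, 5, 8, 10, 12} → SUM(m.qty)=364
  2: ids {6, 7, 9, 11} → SUM(m.qty)=292
  3: ids {1, 2, 3} → SUM(m.qty)=251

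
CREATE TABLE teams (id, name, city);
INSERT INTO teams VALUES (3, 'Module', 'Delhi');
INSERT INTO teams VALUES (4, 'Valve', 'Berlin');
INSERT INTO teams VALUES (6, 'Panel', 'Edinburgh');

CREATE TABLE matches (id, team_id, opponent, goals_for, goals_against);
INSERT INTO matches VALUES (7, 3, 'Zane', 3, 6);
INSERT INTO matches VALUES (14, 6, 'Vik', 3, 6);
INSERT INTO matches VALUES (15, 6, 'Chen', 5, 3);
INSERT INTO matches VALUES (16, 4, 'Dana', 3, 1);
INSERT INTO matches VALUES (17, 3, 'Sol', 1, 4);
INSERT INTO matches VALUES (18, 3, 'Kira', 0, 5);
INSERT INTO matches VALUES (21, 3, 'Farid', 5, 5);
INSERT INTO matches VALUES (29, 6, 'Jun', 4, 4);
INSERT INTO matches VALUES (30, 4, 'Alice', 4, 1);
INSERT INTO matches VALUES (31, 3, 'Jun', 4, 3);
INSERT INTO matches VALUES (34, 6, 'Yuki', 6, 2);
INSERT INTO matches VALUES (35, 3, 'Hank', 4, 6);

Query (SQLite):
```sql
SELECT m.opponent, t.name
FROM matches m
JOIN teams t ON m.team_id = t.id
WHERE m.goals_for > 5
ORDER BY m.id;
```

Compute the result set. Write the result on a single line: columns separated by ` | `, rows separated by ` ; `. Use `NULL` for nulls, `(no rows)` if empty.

Each matches row matches the teams row where team_id = teams.id.
Then keep rows with m.goals_for > 5.

Yuki | Panel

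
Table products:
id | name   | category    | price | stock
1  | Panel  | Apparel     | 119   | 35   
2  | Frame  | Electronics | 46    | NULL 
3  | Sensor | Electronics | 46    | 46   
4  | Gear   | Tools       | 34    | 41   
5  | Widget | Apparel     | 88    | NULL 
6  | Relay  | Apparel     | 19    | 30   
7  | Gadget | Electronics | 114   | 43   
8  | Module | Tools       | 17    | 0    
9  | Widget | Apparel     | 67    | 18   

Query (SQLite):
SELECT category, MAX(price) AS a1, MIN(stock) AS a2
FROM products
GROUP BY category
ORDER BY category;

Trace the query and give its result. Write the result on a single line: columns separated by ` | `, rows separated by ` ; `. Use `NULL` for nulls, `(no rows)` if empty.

Apparel | 119 | 18 ; Electronics | 114 | 43 ; Tools | 34 | 0

Group products by category.
Per group compute: MAX(price), MIN(stock).
  Apparel: ids {1, 5, 6, 9} → MAX(price)=119, MIN(stock)=18
  Electronics: ids {2, 3, 7} → MAX(price)=114, MIN(stock)=43
  Tools: ids {4, 8} → MAX(price)=34, MIN(stock)=0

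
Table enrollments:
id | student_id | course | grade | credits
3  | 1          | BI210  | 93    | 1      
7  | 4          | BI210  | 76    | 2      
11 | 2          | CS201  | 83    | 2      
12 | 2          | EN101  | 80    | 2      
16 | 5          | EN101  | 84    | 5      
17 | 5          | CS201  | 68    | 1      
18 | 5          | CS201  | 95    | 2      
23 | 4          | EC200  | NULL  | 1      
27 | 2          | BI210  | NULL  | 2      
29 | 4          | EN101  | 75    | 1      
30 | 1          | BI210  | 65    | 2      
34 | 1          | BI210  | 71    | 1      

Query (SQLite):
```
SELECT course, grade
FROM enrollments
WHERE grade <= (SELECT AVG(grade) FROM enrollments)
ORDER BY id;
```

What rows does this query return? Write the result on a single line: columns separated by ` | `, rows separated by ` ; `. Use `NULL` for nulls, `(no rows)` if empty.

Scalar subquery: AVG(grade) over all enrollments rows = 79.0.
Keep rows where grade <= that value.

BI210 | 76 ; CS201 | 68 ; EN101 | 75 ; BI210 | 65 ; BI210 | 71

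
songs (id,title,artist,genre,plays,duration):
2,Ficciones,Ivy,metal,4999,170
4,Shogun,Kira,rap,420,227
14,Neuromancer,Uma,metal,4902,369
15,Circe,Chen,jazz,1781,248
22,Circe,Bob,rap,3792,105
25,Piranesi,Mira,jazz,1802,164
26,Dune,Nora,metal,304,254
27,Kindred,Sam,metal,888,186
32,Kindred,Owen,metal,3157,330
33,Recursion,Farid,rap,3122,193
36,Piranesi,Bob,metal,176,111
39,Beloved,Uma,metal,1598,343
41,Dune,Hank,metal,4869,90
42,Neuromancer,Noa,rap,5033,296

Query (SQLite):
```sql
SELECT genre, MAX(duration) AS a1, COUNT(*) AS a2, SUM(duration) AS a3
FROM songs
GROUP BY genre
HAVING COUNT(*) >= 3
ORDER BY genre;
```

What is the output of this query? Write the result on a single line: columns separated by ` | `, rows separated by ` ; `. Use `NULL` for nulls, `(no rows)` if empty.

Group songs by genre.
Per group compute: MAX(duration), COUNT(*), SUM(duration).
HAVING: drop groups with fewer than 3 rows.
  jazz: ids {15, 25} → MAX(duration)=248, COUNT(*)=2, SUM(duration)=412
  metal: ids {2, 14, 26, 27, 32, 36, 39, 41} → MAX(duration)=369, COUNT(*)=8, SUM(duration)=1853
  rap: ids {4, 22, 33, 42} → MAX(duration)=296, COUNT(*)=4, SUM(duration)=821

metal | 369 | 8 | 1853 ; rap | 296 | 4 | 821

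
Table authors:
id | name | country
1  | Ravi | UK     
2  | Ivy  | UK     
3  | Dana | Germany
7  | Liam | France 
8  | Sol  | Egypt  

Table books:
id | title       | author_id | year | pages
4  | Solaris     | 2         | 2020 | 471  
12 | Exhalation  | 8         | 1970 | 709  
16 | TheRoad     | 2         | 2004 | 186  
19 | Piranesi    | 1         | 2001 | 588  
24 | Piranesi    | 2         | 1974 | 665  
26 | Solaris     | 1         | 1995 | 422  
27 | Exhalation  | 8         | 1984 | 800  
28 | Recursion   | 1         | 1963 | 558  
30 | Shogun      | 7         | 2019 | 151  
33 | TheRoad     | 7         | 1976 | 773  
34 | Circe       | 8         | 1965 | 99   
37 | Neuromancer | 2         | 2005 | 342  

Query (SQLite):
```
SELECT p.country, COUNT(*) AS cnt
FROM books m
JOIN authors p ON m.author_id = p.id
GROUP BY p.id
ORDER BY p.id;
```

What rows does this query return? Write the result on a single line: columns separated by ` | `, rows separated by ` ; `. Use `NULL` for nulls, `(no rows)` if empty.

Join each books row to its authors via author_id.
Group joined rows by authors.id; compute COUNT(*) per group.
  1: ids {19, 26, 28} → COUNT(*)=3
  2: ids {4, 16, 24, 37} → COUNT(*)=4
  7: ids {30, 33} → COUNT(*)=2
  8: ids {12, 27, 34} → COUNT(*)=3

UK | 3 ; UK | 4 ; France | 2 ; Egypt | 3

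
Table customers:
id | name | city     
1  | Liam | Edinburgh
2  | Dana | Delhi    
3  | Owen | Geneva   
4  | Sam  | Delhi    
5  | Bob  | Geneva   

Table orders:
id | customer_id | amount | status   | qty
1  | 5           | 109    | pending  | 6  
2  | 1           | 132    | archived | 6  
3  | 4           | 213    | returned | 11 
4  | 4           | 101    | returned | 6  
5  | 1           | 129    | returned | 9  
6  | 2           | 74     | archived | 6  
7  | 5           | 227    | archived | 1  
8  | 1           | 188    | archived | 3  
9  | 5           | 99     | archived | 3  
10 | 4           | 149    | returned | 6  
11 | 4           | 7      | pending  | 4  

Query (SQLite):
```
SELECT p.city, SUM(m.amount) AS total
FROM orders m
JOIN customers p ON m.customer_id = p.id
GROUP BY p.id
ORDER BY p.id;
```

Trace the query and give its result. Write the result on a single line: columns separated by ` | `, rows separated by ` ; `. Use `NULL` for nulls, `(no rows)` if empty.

Edinburgh | 449 ; Delhi | 74 ; Delhi | 470 ; Geneva | 435

Join each orders row to its customers via customer_id.
Group joined rows by customers.id; compute SUM(m.amount) per group.
  1: ids {2, 5, 8} → SUM(m.amount)=449
  2: ids {6} → SUM(m.amount)=74
  4: ids {3, 4, 10, 11} → SUM(m.amount)=470
  5: ids {1, 7, 9} → SUM(m.amount)=435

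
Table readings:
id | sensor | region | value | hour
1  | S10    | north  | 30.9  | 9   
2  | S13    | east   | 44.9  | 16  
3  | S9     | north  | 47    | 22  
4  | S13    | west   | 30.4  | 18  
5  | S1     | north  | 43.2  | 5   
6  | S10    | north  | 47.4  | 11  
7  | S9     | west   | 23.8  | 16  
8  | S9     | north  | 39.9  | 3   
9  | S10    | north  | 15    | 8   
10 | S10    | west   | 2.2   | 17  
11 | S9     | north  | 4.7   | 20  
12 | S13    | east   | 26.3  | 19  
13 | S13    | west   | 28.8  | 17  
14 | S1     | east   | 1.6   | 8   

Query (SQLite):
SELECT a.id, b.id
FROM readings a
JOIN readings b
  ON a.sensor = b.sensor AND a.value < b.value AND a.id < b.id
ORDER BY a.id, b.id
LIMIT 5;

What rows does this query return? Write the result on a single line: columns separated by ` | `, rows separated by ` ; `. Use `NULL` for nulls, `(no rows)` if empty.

1 | 6 ; 7 | 8 ; 12 | 13

Pairs (a,b) with same sensor, a.value < b.value, a.id < b.id.
sensor groups: S1:{5,14} S10:{1,6,9,10} S13:{2,4,12,13} S9:{3,7,8,11}
Ordered by (a.id, b.id); first 5.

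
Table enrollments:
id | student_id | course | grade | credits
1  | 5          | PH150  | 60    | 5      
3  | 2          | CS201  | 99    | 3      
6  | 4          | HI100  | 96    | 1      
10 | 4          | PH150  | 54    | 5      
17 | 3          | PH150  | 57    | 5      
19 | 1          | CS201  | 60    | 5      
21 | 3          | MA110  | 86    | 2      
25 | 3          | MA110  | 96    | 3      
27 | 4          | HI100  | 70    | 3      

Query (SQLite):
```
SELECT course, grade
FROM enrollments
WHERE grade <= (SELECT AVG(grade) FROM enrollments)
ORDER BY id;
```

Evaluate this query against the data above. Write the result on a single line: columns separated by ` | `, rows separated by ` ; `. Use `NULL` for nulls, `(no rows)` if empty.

PH150 | 60 ; PH150 | 54 ; PH150 | 57 ; CS201 | 60 ; HI100 | 70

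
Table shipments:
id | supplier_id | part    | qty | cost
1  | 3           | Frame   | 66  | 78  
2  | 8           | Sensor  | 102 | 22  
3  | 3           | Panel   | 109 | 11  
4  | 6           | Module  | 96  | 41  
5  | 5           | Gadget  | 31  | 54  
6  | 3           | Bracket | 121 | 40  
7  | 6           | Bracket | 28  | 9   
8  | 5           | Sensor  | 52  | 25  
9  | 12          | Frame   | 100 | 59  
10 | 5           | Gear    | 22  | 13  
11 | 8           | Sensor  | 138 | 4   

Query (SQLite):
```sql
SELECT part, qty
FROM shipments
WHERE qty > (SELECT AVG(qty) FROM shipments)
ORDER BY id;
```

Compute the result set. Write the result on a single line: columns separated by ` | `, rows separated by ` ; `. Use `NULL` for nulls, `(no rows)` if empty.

Sensor | 102 ; Panel | 109 ; Module | 96 ; Bracket | 121 ; Frame | 100 ; Sensor | 138

Scalar subquery: AVG(qty) over all shipments rows = 78.636364 (≈; comparison uses full precision).
Keep rows where qty > that value.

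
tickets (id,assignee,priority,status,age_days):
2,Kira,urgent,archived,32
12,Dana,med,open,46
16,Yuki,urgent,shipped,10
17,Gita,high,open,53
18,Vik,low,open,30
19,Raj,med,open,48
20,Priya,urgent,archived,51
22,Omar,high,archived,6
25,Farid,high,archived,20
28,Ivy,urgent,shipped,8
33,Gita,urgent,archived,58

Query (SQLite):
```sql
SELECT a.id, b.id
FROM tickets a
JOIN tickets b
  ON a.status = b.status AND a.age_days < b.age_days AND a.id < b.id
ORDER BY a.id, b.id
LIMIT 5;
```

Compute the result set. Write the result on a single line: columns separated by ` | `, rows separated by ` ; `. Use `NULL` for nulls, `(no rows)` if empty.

Pairs (a,b) with same status, a.age_days < b.age_days, a.id < b.id.
status groups: archived:{2,20,22,25,33} open:{12,17,18,19} shipped:{16,28}
Ordered by (a.id, b.id); first 5.

2 | 20 ; 2 | 33 ; 12 | 17 ; 12 | 19 ; 18 | 19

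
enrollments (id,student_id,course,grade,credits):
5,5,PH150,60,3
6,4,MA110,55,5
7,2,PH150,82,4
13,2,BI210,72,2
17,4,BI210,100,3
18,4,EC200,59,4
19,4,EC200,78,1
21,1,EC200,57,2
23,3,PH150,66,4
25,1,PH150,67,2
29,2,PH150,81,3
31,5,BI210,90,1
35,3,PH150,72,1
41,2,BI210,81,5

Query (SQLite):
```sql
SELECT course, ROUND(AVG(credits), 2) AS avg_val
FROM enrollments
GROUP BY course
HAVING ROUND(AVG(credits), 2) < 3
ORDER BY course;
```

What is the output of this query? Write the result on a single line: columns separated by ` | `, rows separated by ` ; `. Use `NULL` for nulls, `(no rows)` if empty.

BI210 | 2.75 ; EC200 | 2.33 ; PH150 | 2.83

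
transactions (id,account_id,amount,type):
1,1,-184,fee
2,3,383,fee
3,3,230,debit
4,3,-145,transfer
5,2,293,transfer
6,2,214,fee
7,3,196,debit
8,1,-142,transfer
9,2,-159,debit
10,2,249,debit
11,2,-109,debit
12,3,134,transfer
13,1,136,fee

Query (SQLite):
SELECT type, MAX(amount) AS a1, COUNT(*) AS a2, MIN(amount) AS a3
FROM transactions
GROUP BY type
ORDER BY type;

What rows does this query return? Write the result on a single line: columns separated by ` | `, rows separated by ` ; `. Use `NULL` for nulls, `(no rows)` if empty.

debit | 249 | 5 | -159 ; fee | 383 | 4 | -184 ; transfer | 293 | 4 | -145

Group transactions by type.
Per group compute: MAX(amount), COUNT(*), MIN(amount).
  debit: ids {3, 7, 9, 10, 11} → MAX(amount)=249, COUNT(*)=5, MIN(amount)=-159
  fee: ids {1, 2, 6, 13} → MAX(amount)=383, COUNT(*)=4, MIN(amount)=-184
  transfer: ids {4, 5, 8, 12} → MAX(amount)=293, COUNT(*)=4, MIN(amount)=-145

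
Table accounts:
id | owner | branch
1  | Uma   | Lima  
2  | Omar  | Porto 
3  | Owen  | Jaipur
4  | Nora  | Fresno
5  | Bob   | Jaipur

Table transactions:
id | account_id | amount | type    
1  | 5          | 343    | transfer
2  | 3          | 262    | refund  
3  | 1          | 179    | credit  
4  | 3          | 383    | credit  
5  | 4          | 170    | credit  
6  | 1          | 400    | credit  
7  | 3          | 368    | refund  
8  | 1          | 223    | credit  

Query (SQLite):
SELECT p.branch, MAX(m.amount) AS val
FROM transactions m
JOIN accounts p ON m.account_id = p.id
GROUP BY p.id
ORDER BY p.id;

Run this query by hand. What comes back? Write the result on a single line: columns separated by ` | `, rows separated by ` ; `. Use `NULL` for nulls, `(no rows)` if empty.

Lima | 400 ; Jaipur | 383 ; Fresno | 170 ; Jaipur | 343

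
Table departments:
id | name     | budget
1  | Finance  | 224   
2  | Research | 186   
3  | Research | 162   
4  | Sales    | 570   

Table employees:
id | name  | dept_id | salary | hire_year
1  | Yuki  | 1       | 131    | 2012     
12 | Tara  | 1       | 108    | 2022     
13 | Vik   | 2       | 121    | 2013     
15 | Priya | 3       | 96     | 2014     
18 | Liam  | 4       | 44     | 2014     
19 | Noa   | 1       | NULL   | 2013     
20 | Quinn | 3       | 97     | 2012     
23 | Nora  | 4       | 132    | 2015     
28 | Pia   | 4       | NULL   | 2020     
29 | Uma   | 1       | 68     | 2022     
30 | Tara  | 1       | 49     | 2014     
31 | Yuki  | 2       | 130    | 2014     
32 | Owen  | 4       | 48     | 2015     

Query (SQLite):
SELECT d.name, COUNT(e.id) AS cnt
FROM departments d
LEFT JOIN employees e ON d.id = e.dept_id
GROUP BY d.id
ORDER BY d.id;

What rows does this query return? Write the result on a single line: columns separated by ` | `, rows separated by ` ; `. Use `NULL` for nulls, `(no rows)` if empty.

LEFT JOIN keeps every departments row; unmatched ones get NULL for employees columns.
Group by departments.id and compute COUNT(e.id). COUNT(col) of an all-NULL group is 0.
  1: ids {1, 12, 19, 29, 30} → COUNT(e.id)=5
  2: ids {13, 31} → COUNT(e.id)=2
  3: ids {15, 20} → COUNT(e.id)=2
  4: ids {18, 23, 28, 32} → COUNT(e.id)=4

Finance | 5 ; Research | 2 ; Research | 2 ; Sales | 4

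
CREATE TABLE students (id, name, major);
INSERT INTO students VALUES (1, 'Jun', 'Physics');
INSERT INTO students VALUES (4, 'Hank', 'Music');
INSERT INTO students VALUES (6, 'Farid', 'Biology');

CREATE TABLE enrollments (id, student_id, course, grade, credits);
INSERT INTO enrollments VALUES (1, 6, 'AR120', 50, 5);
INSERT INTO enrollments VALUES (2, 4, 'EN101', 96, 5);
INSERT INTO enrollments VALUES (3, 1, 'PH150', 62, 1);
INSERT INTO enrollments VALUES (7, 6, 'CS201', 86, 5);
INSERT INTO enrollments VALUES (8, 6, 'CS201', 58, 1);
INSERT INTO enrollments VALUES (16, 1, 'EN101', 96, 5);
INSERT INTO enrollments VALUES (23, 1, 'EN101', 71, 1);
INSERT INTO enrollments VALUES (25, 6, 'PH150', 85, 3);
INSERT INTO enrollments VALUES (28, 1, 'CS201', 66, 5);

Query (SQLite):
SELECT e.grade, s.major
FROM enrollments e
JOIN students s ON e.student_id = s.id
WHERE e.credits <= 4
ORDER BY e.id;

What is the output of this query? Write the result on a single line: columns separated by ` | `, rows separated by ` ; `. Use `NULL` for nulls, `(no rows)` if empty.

62 | Physics ; 58 | Biology ; 71 | Physics ; 85 | Biology

Each enrollments row matches the students row where student_id = students.id.
Then keep rows with e.credits <= 4.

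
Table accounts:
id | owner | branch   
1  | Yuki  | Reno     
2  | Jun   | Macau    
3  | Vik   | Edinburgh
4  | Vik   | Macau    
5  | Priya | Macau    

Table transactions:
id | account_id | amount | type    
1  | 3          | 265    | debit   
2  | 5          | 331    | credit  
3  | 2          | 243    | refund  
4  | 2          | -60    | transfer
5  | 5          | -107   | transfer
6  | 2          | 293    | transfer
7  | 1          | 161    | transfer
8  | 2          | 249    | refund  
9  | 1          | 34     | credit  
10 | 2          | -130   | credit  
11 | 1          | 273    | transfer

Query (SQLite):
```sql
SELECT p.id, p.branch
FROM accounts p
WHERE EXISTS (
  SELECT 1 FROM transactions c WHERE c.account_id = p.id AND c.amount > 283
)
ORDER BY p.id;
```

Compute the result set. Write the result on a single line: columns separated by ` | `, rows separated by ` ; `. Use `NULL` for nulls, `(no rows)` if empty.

2 | Macau ; 5 | Macau

For each accounts row, check whether any transactions with matching account_id has amount > 283.
Keep rows where that is true.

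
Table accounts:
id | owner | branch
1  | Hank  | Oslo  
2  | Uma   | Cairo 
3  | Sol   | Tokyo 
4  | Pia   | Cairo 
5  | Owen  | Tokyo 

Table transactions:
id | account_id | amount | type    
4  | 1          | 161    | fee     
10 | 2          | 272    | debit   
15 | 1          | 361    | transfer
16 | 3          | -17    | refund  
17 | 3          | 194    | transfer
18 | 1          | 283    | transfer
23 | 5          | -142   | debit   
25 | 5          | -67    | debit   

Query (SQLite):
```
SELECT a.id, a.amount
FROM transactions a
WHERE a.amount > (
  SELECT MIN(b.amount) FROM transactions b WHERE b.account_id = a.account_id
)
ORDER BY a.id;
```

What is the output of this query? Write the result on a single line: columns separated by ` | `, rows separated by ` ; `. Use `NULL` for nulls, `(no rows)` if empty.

For each transactions row a, compute MIN(amount) over rows sharing a.account_id.
Keep row a if a.amount > that per-group MIN.
  account_id=1: MIN(amount) = 161
  account_id=2: MIN(amount) = 272
  account_id=3: MIN(amount) = -17
  account_id=5: MIN(amount) = -142

15 | 361 ; 17 | 194 ; 18 | 283 ; 25 | -67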